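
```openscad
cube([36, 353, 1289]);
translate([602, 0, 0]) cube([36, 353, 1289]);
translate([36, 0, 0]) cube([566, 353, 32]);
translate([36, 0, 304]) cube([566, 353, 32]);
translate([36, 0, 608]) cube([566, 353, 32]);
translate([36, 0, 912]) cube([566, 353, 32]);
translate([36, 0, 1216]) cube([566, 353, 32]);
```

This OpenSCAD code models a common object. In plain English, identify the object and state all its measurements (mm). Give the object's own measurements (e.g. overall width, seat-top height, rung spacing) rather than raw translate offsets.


An open bookshelf. Two side panels, each 36 mm thick, 353 mm deep and 1289 mm tall, stand 638 mm apart (outside-to-outside). Between them sit 5 shelves, each 32 mm thick and 353 mm deep, spanning the full gap between the sides. The bottom shelf rests on the floor (its underside at z = 0) and the clear gap between one shelf's top and the next shelf's underside is 272 mm.


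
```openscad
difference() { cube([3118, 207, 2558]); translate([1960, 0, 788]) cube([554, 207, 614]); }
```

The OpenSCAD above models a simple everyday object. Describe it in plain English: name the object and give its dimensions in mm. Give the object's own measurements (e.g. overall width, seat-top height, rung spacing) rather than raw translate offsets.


A wall 3118 mm long (x), 207 mm thick (y), 2558 mm tall, with a rectangular window opening cut through it. The opening is 554 mm wide and 614 mm tall; its sill is at z = 788 mm and its near (−x) edge is 1960 mm from the wall's −x end. The opening passes through the full wall thickness.


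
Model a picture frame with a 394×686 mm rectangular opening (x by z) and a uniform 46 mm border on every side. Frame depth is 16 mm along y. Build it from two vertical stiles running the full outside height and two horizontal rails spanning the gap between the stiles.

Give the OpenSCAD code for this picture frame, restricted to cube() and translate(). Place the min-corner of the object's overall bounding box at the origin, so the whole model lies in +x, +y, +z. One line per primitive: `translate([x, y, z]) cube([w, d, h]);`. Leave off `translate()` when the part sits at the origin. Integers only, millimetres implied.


cube([46, 16, 778]);
translate([440, 0, 0]) cube([46, 16, 778]);
translate([46, 0, 0]) cube([394, 16, 46]);
translate([46, 0, 732]) cube([394, 16, 46]);


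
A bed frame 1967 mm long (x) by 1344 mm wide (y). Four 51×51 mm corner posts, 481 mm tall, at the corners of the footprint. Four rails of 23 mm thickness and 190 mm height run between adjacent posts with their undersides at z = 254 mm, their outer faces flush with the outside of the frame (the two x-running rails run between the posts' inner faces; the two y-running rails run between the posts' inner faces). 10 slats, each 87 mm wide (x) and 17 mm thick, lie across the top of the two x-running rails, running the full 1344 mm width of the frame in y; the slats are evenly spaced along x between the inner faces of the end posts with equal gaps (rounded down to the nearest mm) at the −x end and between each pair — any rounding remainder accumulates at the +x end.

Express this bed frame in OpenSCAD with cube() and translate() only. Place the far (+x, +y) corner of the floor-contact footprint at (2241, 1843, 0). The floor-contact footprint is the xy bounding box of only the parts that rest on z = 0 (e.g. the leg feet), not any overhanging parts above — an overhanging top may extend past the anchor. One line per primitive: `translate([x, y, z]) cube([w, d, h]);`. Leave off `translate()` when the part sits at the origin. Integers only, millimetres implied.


// slat z = rail_z + rail_h = 254 + 190 = 444
// slat gap = ⌊(1865 − 10·87) / 11⌋ = 90
translate([274, 499, 0]) cube([51, 51, 481]);
translate([274, 1792, 0]) cube([51, 51, 481]);
translate([2190, 499, 0]) cube([51, 51, 481]);
translate([2190, 1792, 0]) cube([51, 51, 481]);
translate([325, 499, 254]) cube([1865, 23, 190]);
translate([325, 1820, 254]) cube([1865, 23, 190]);
translate([274, 550, 254]) cube([23, 1242, 190]);
translate([2218, 550, 254]) cube([23, 1242, 190]);
translate([415, 499, 444]) cube([87, 1344, 17]);
translate([592, 499, 444]) cube([87, 1344, 17]);
translate([769, 499, 444]) cube([87, 1344, 17]);
translate([946, 499, 444]) cube([87, 1344, 17]);
translate([1123, 499, 444]) cube([87, 1344, 17]);
translate([1300, 499, 444]) cube([87, 1344, 17]);
translate([1477, 499, 444]) cube([87, 1344, 17]);
translate([1654, 499, 444]) cube([87, 1344, 17]);
translate([1831, 499, 444]) cube([87, 1344, 17]);
translate([2008, 499, 444]) cube([87, 1344, 17]);


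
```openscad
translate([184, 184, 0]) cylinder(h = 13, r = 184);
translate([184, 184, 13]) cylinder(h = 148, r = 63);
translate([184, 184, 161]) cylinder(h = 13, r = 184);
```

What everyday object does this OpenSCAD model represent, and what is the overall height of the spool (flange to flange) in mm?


A spool. The overall height is 174 mm.

Three coaxial cylinders, large–small–large — a spool. Two 13 mm flanges and a 148 mm core give 13 + 148 + 13 = 174 mm.


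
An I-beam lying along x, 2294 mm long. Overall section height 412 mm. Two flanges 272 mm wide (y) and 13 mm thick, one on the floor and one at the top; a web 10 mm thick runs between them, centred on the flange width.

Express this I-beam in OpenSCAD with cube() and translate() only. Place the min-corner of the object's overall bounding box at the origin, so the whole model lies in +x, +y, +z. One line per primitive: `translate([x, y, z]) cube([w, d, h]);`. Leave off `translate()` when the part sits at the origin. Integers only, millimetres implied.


cube([2294, 272, 13]);
translate([0, 131, 13]) cube([2294, 10, 386]);
translate([0, 0, 399]) cube([2294, 272, 13]);


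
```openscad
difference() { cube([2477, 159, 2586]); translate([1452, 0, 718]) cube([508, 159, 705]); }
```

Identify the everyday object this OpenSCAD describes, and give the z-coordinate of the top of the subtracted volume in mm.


A wall with a window opening. The window head height is 1423 mm.

A wall with a rectangular opening subtracted — a window. Sill at z = 718, opening 705 mm tall, so the head is at 718 + 705 = 1423 mm.


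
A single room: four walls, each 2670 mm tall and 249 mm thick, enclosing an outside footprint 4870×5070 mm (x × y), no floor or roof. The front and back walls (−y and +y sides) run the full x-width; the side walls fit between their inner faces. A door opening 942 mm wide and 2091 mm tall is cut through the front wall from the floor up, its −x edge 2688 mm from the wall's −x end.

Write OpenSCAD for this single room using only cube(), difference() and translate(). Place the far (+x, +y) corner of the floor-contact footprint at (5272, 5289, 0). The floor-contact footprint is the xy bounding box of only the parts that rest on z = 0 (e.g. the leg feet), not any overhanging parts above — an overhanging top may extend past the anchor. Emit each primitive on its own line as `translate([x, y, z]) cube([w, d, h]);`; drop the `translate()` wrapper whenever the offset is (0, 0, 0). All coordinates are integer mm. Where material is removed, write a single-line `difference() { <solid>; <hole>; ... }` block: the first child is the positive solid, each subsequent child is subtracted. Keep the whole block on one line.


difference() { translate([402, 219, 0]) cube([4870, 249, 2670]); translate([3090, 219, 0]) cube([942, 249, 2091]); }
translate([402, 5040, 0]) cube([4870, 249, 2670]);
translate([402, 468, 0]) cube([249, 4572, 2670]);
translate([5023, 468, 0]) cube([249, 4572, 2670]);


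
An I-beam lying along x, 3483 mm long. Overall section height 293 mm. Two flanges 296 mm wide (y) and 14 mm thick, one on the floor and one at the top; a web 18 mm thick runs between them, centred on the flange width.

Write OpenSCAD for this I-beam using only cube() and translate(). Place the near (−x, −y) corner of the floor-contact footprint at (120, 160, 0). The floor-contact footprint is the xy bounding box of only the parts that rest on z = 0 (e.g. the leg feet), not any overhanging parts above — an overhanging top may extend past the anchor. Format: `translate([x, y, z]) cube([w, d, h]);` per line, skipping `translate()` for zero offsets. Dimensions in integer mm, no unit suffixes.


translate([120, 160, 0]) cube([3483, 296, 14]);
translate([120, 299, 14]) cube([3483, 18, 265]);
translate([120, 160, 279]) cube([3483, 296, 14]);


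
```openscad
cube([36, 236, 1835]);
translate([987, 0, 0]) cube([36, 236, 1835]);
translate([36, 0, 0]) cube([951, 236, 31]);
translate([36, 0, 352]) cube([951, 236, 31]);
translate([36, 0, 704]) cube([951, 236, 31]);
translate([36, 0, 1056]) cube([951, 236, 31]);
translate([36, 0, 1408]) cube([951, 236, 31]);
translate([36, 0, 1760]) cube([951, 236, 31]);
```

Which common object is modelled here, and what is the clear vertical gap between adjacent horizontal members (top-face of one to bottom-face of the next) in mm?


A bookshelf. The clear shelf gap is 321 mm.

Two tall side panels with 6 horizontal boards between them — a bookshelf. The first two shelf undersides are at z = 0 and z = 352; with shelf thickness 31, the clear gap is 352 − 0 − 31 = 321 mm.


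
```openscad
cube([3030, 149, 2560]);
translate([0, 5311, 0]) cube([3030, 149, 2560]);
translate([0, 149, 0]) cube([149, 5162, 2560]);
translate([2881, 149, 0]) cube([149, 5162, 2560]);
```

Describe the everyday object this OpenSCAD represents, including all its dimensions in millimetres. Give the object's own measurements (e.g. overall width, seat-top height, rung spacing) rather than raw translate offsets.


The wall frame of a small rectangular building: four walls, each 2560 mm tall and 149 mm thick, enclosing a footprint 3030 mm (x) by 5460 mm (y) outside-to-outside, with no floor or roof. The front and back walls (the −y and +y sides) span the full width; the two side walls fit between them.


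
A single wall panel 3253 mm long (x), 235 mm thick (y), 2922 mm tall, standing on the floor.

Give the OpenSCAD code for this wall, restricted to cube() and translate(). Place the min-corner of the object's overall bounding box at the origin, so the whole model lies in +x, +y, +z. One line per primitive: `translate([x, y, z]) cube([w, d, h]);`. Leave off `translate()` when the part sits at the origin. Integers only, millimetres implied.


cube([3253, 235, 2922]);


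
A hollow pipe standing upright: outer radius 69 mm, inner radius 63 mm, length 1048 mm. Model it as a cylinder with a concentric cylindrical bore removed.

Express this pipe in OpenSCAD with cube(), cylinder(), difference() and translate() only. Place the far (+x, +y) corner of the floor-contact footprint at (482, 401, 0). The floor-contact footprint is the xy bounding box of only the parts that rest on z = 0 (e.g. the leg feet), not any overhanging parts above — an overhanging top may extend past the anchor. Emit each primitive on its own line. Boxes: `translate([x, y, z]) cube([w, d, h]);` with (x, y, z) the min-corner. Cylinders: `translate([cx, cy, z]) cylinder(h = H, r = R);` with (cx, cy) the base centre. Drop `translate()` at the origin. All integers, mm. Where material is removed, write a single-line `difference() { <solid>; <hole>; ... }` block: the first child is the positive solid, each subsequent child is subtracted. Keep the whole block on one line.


difference() { translate([413, 332, 0]) cylinder(h = 1048, r = 69); translate([413, 332, 0]) cylinder(h = 1048, r = 63); }


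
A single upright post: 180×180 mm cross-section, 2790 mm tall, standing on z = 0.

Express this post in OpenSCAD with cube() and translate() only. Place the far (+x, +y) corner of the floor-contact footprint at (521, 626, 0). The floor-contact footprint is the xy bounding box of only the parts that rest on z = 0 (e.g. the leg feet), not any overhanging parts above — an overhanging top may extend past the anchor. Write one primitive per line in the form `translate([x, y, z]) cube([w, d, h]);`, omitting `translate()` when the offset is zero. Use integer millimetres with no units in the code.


translate([341, 446, 0]) cube([180, 180, 2790]);


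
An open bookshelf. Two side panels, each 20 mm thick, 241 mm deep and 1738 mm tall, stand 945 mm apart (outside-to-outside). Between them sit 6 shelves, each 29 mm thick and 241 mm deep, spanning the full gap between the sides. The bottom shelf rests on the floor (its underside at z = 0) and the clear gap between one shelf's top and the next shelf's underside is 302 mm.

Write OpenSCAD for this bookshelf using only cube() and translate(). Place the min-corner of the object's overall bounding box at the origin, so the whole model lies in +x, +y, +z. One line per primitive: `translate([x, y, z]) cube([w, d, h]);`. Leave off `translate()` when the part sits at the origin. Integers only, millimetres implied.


cube([20, 241, 1738]);
translate([925, 0, 0]) cube([20, 241, 1738]);
translate([20, 0, 0]) cube([905, 241, 29]);
translate([20, 0, 331]) cube([905, 241, 29]);
translate([20, 0, 662]) cube([905, 241, 29]);
translate([20, 0, 993]) cube([905, 241, 29]);
translate([20, 0, 1324]) cube([905, 241, 29]);
translate([20, 0, 1655]) cube([905, 241, 29]);


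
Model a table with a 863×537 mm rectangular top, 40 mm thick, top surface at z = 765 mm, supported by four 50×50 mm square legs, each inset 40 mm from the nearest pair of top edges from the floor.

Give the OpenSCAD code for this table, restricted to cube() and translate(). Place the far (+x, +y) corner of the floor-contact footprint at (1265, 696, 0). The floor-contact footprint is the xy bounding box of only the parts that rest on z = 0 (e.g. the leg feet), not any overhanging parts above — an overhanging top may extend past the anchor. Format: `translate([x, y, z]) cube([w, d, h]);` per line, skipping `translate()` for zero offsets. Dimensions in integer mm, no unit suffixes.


translate([442, 199, 725]) cube([863, 537, 40]);
translate([482, 239, 0]) cube([50, 50, 725]);
translate([1215, 239, 0]) cube([50, 50, 725]);
translate([482, 646, 0]) cube([50, 50, 725]);
translate([1215, 646, 0]) cube([50, 50, 725]);


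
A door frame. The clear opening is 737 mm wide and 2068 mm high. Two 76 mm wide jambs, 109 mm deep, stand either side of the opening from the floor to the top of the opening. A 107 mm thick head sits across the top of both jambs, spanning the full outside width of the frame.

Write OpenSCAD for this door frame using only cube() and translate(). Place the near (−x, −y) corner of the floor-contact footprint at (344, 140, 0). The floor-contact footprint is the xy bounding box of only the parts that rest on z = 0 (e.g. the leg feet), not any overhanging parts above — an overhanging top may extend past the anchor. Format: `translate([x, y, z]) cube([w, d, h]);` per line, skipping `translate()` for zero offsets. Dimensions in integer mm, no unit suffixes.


translate([344, 140, 0]) cube([76, 109, 2068]);
translate([1157, 140, 0]) cube([76, 109, 2068]);
translate([344, 140, 2068]) cube([889, 109, 107]);


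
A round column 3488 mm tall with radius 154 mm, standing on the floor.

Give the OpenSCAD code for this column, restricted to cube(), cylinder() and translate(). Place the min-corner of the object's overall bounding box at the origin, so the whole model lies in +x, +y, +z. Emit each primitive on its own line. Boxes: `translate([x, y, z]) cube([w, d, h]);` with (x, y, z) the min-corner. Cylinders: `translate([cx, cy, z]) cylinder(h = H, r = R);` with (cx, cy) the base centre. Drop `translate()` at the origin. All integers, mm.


translate([154, 154, 0]) cylinder(h = 3488, r = 154);


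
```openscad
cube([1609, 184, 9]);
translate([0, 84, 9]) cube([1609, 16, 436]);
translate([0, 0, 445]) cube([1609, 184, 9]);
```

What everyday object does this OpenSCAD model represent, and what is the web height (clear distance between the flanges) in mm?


An I-beam. The web height is 436 mm.

Two wide flanges with a thin centred web — an I-beam. Overall 454 mm minus two 9 mm flanges gives a web of 454 − 2·9 = 436 mm.


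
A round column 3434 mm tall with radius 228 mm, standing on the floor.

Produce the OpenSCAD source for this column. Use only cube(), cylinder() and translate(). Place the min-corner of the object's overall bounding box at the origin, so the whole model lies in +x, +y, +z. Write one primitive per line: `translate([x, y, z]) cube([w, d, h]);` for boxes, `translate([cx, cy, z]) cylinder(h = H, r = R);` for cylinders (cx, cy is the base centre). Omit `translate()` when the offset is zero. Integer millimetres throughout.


translate([228, 228, 0]) cylinder(h = 3434, r = 228);


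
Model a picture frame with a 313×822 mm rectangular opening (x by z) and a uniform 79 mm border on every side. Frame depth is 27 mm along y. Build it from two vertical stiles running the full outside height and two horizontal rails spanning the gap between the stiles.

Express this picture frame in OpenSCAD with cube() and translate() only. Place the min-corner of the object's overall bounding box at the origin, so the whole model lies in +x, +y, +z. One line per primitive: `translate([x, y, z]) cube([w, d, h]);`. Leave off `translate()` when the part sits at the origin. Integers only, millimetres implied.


cube([79, 27, 980]);
translate([392, 0, 0]) cube([79, 27, 980]);
translate([79, 0, 0]) cube([313, 27, 79]);
translate([79, 0, 901]) cube([313, 27, 79]);


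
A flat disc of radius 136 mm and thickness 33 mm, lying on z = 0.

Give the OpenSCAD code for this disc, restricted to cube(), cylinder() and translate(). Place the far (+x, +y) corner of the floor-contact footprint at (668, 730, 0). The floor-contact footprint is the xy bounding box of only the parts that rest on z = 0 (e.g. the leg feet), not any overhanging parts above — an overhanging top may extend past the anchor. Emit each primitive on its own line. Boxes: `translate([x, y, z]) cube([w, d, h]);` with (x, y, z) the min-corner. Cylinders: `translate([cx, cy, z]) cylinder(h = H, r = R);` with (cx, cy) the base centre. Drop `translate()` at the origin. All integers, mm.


translate([532, 594, 0]) cylinder(h = 33, r = 136);


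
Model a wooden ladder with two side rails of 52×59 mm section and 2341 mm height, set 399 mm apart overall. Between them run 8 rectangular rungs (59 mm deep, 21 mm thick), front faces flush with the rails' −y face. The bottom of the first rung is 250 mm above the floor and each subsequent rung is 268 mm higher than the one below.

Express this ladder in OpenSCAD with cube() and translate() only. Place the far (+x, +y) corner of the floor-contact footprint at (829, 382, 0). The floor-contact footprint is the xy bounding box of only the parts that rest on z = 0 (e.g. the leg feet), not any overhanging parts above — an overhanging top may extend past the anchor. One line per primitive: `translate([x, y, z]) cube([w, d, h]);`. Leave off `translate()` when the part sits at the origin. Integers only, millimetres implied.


translate([430, 323, 0]) cube([52, 59, 2341]);
translate([777, 323, 0]) cube([52, 59, 2341]);
translate([482, 323, 250]) cube([295, 59, 21]);
translate([482, 323, 518]) cube([295, 59, 21]);
translate([482, 323, 786]) cube([295, 59, 21]);
translate([482, 323, 1054]) cube([295, 59, 21]);
translate([482, 323, 1322]) cube([295, 59, 21]);
translate([482, 323, 1590]) cube([295, 59, 21]);
translate([482, 323, 1858]) cube([295, 59, 21]);
translate([482, 323, 2126]) cube([295, 59, 21]);


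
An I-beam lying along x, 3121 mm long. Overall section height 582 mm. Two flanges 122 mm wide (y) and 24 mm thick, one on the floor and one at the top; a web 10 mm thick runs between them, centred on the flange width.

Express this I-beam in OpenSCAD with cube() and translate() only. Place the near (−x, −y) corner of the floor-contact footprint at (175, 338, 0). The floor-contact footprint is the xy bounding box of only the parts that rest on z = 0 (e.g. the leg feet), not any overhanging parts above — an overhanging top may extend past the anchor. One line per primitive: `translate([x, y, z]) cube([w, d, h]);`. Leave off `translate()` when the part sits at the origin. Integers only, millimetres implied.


translate([175, 338, 0]) cube([3121, 122, 24]);
translate([175, 394, 24]) cube([3121, 10, 534]);
translate([175, 338, 558]) cube([3121, 122, 24]);


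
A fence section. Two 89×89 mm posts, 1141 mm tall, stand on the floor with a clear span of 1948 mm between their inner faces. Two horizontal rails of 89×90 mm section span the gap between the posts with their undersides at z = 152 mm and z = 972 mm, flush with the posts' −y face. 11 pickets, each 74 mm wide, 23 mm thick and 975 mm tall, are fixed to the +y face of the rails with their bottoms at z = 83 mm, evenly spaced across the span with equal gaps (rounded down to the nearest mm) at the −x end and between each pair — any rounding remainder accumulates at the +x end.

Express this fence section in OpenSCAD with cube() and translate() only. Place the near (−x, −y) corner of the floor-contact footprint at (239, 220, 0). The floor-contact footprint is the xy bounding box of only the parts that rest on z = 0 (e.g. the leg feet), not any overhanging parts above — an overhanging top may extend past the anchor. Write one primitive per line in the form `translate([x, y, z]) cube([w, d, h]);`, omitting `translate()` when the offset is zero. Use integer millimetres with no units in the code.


translate([239, 220, 0]) cube([89, 89, 1141]);
translate([2276, 220, 0]) cube([89, 89, 1141]);
translate([328, 220, 152]) cube([1948, 89, 90]);
translate([328, 220, 972]) cube([1948, 89, 90]);
translate([422, 309, 83]) cube([74, 23, 975]);
translate([590, 309, 83]) cube([74, 23, 975]);
translate([758, 309, 83]) cube([74, 23, 975]);
translate([926, 309, 83]) cube([74, 23, 975]);
translate([1094, 309, 83]) cube([74, 23, 975]);
translate([1262, 309, 83]) cube([74, 23, 975]);
translate([1430, 309, 83]) cube([74, 23, 975]);
translate([1598, 309, 83]) cube([74, 23, 975]);
translate([1766, 309, 83]) cube([74, 23, 975]);
translate([1934, 309, 83]) cube([74, 23, 975]);
translate([2102, 309, 83]) cube([74, 23, 975]);


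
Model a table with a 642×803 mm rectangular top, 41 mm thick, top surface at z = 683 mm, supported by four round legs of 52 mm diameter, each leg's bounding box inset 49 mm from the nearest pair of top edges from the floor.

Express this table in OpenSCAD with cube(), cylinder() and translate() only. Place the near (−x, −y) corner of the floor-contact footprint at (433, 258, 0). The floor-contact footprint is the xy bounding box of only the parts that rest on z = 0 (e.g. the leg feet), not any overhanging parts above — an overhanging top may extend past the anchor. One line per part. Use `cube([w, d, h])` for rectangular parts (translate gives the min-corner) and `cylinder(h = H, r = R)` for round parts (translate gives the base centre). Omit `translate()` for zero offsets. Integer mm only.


translate([384, 209, 642]) cube([642, 803, 41]);
translate([459, 284, 0]) cylinder(h = 642, r = 26);
translate([951, 284, 0]) cylinder(h = 642, r = 26);
translate([459, 937, 0]) cylinder(h = 642, r = 26);
translate([951, 937, 0]) cylinder(h = 642, r = 26);


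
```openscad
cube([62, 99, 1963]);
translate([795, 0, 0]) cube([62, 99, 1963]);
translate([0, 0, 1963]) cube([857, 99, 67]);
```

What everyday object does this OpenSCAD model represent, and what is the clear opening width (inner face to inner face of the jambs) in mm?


A door frame. The clear opening width is 733 mm.

Two 1963 mm tall posts with a header on top — a door frame. The left jamb is 62 mm wide at x = 0; the right jamb starts at x = 795. The clear opening is 795 − 62 = 733 mm.


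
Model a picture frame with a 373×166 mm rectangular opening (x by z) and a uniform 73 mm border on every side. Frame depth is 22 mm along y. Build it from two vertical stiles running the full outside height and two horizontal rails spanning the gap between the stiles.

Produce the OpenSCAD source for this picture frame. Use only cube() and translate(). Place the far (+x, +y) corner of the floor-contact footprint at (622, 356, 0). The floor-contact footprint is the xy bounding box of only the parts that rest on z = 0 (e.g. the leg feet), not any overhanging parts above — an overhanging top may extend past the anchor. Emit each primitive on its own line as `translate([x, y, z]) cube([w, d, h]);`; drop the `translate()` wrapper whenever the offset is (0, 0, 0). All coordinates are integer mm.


translate([103, 334, 0]) cube([73, 22, 312]);
translate([549, 334, 0]) cube([73, 22, 312]);
translate([176, 334, 0]) cube([373, 22, 73]);
translate([176, 334, 239]) cube([373, 22, 73]);


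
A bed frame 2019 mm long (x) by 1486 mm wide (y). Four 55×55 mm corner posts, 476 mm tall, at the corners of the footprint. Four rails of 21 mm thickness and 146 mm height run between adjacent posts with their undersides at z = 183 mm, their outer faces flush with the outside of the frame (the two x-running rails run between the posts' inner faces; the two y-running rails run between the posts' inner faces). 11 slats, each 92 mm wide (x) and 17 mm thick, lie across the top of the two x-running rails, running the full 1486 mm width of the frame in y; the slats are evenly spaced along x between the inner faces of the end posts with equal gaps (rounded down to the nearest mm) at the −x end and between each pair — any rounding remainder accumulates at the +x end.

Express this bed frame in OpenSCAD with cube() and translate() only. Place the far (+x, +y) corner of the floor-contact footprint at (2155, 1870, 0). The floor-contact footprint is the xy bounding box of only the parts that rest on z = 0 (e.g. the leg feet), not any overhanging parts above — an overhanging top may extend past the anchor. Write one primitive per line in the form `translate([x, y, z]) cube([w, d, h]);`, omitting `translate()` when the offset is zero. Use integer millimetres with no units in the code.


translate([136, 384, 0]) cube([55, 55, 476]);
translate([136, 1815, 0]) cube([55, 55, 476]);
translate([2100, 384, 0]) cube([55, 55, 476]);
translate([2100, 1815, 0]) cube([55, 55, 476]);
translate([191, 384, 183]) cube([1909, 21, 146]);
translate([191, 1849, 183]) cube([1909, 21, 146]);
translate([136, 439, 183]) cube([21, 1376, 146]);
translate([2134, 439, 183]) cube([21, 1376, 146]);
translate([265, 384, 329]) cube([92, 1486, 17]);
translate([431, 384, 329]) cube([92, 1486, 17]);
translate([597, 384, 329]) cube([92, 1486, 17]);
translate([763, 384, 329]) cube([92, 1486, 17]);
translate([929, 384, 329]) cube([92, 1486, 17]);
translate([1095, 384, 329]) cube([92, 1486, 17]);
translate([1261, 384, 329]) cube([92, 1486, 17]);
translate([1427, 384, 329]) cube([92, 1486, 17]);
translate([1593, 384, 329]) cube([92, 1486, 17]);
translate([1759, 384, 329]) cube([92, 1486, 17]);
translate([1925, 384, 329]) cube([92, 1486, 17]);


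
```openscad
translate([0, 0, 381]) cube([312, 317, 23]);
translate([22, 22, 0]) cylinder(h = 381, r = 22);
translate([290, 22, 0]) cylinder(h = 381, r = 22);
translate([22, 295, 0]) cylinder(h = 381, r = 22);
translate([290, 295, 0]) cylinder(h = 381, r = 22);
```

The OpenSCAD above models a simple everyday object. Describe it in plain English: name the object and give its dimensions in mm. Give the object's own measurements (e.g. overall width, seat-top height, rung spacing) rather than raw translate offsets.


A four-legged stool. The seat is a 312×317×23 mm slab whose top surface is at z = 404 mm; four round legs, each 44 mm in diameter, run from the floor (z = 0) to the underside of the seat, each leg's axis is inset half a diameter from the nearest pair of seat edges (so the leg's bounding box is flush with the corner).


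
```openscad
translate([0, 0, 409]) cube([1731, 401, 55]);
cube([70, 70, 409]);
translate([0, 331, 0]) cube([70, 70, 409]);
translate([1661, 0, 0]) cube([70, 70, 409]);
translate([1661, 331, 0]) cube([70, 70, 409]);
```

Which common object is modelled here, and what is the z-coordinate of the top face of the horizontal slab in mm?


A bench. The seat-top height is 464 mm.

A long slab on four corner posts — a bench. The slab sits at z = 409 with thickness 55, so the top is 409 + 55 = 464 mm.


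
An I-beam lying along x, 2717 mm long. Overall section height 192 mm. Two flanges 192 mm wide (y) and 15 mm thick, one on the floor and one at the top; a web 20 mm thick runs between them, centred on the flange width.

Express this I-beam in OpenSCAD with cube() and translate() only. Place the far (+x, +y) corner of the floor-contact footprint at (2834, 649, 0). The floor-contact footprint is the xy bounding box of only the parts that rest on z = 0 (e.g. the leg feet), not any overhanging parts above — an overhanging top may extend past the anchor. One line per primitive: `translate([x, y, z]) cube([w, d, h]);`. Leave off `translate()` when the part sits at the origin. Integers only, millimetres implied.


translate([117, 457, 0]) cube([2717, 192, 15]);
translate([117, 543, 15]) cube([2717, 20, 162]);
translate([117, 457, 177]) cube([2717, 192, 15]);


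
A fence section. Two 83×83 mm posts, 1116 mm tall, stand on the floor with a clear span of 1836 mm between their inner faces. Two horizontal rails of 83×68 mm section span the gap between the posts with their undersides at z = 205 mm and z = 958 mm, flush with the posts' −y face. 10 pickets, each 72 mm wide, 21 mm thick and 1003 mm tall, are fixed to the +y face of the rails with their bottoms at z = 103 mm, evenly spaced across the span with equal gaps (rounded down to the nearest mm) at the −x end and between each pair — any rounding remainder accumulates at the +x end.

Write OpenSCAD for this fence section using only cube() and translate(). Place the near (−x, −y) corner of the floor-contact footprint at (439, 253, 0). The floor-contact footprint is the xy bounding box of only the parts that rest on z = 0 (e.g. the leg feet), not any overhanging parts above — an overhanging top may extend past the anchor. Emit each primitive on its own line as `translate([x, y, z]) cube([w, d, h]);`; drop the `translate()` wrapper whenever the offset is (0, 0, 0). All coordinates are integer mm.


translate([439, 253, 0]) cube([83, 83, 1116]);
translate([2358, 253, 0]) cube([83, 83, 1116]);
translate([522, 253, 205]) cube([1836, 83, 68]);
translate([522, 253, 958]) cube([1836, 83, 68]);
translate([623, 336, 103]) cube([72, 21, 1003]);
translate([796, 336, 103]) cube([72, 21, 1003]);
translate([969, 336, 103]) cube([72, 21, 1003]);
translate([1142, 336, 103]) cube([72, 21, 1003]);
translate([1315, 336, 103]) cube([72, 21, 1003]);
translate([1488, 336, 103]) cube([72, 21, 1003]);
translate([1661, 336, 103]) cube([72, 21, 1003]);
translate([1834, 336, 103]) cube([72, 21, 1003]);
translate([2007, 336, 103]) cube([72, 21, 1003]);
translate([2180, 336, 103]) cube([72, 21, 1003]);


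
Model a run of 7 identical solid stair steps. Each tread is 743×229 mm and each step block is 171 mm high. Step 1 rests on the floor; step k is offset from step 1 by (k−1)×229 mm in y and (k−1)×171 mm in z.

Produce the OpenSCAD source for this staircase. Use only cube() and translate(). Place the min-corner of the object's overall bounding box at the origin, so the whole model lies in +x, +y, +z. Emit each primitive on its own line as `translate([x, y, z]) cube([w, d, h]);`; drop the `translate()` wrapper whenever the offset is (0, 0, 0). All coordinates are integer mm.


cube([743, 229, 171]);
translate([0, 229, 171]) cube([743, 229, 171]);
translate([0, 458, 342]) cube([743, 229, 171]);
translate([0, 687, 513]) cube([743, 229, 171]);
translate([0, 916, 684]) cube([743, 229, 171]);
translate([0, 1145, 855]) cube([743, 229, 171]);
translate([0, 1374, 1026]) cube([743, 229, 171]);


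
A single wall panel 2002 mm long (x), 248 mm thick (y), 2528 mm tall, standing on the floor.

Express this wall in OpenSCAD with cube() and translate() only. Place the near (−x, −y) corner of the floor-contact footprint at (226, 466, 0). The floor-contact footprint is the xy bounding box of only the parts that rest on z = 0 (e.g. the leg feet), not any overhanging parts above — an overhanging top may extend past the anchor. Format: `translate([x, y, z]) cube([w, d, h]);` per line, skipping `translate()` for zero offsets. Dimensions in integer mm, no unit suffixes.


translate([226, 466, 0]) cube([2002, 248, 2528]);


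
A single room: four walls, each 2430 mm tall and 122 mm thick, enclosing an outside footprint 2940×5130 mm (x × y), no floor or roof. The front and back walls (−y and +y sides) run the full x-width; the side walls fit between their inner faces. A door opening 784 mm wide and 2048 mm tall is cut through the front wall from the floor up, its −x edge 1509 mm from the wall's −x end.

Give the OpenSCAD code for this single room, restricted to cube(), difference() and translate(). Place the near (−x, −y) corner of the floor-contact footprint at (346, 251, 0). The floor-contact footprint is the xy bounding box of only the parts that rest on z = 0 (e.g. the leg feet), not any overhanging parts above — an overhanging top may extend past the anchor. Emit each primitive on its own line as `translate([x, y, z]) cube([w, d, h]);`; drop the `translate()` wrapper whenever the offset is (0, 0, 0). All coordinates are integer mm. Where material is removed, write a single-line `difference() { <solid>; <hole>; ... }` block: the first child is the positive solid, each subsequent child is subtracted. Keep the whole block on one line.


difference() { translate([346, 251, 0]) cube([2940, 122, 2430]); translate([1855, 251, 0]) cube([784, 122, 2048]); }
translate([346, 5259, 0]) cube([2940, 122, 2430]);
translate([346, 373, 0]) cube([122, 4886, 2430]);
translate([3164, 373, 0]) cube([122, 4886, 2430]);


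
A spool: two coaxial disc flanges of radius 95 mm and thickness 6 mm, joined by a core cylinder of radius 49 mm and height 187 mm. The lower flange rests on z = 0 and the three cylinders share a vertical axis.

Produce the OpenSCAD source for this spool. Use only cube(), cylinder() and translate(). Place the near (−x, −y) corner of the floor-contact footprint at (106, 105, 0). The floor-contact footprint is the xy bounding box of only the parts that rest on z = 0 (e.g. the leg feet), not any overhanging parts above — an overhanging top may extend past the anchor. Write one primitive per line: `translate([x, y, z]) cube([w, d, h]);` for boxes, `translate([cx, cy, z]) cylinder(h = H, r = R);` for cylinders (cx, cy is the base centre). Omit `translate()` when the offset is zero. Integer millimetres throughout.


translate([201, 200, 0]) cylinder(h = 6, r = 95);
translate([201, 200, 6]) cylinder(h = 187, r = 49);
translate([201, 200, 193]) cylinder(h = 6, r = 95);


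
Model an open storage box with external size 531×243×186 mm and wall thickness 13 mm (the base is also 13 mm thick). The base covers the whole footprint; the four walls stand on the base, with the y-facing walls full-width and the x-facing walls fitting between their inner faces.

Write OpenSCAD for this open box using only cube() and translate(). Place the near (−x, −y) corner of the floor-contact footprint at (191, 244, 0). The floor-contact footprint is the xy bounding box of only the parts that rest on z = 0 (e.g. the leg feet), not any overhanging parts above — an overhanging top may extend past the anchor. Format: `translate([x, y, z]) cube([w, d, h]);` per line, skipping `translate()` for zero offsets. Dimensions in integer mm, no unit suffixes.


translate([191, 244, 0]) cube([531, 243, 13]);
translate([191, 244, 13]) cube([531, 13, 173]);
translate([191, 474, 13]) cube([531, 13, 173]);
translate([191, 257, 13]) cube([13, 217, 173]);
translate([709, 257, 13]) cube([13, 217, 173]);


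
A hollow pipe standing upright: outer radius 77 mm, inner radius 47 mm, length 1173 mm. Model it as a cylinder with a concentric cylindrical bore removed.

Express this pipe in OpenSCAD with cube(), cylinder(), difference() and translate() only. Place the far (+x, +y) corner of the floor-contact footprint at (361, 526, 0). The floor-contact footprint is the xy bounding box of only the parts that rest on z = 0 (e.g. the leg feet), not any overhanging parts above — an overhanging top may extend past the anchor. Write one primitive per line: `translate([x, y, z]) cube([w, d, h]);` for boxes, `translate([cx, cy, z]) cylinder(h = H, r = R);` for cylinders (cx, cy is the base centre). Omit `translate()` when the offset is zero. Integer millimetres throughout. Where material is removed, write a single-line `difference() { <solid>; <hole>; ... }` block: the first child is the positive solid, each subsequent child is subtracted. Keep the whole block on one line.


difference() { translate([284, 449, 0]) cylinder(h = 1173, r = 77); translate([284, 449, 0]) cylinder(h = 1173, r = 47); }


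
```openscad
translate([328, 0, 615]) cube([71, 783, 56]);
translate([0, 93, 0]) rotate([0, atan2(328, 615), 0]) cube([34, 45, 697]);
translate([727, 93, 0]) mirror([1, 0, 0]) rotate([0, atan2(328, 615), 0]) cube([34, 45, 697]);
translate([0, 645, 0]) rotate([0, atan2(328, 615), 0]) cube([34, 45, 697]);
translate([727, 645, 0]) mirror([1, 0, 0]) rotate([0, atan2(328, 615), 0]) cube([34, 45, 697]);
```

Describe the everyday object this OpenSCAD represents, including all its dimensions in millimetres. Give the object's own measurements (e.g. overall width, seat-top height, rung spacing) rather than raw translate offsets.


A sawhorse. A 71×783×56 mm beam (x, y, z) sits on two A-frame leg pairs. Each pair is two raked legs of 34×45 mm section (45 mm along y) splaying symmetrically in x. Each leg rises 615 mm vertically over 328 mm of horizontal reach and is 697 mm long along its own axis. Every leg's outer bottom edge rests on the floor and its outer top edge meets a bottom edge of the beam — the left legs (tilting toward +x) meet the beam's −x bottom edge, the right legs (their mirror images, tilting toward −x) meet its +x bottom edge — so the leg tops tuck under the beam, the beam's underside is 615 mm above the floor, and the feet are 727 mm apart outside-to-outside with the beam centred between them. The two leg pairs are set in 93 mm from either end of the beam.


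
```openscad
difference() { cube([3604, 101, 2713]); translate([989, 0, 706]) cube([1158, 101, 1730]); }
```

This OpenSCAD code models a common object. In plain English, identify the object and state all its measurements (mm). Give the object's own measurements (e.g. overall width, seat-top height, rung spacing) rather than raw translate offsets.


A wall 3604 mm long (x), 101 mm thick (y), 2713 mm tall, with a rectangular window opening cut through it. The opening is 1158 mm wide and 1730 mm tall; its sill is at z = 706 mm and its near (−x) edge is 989 mm from the wall's −x end. The opening passes through the full wall thickness.


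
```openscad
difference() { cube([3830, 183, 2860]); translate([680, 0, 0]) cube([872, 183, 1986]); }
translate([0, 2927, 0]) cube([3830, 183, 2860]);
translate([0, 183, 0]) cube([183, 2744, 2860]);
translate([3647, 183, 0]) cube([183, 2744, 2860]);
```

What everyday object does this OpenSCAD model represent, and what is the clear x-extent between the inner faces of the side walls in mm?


A single room. The interior width is 3464 mm.

Four walls enclosing a rectangle with a door in the front wall — a room. Outside width 3830 minus two 183 mm walls gives 3464 mm.


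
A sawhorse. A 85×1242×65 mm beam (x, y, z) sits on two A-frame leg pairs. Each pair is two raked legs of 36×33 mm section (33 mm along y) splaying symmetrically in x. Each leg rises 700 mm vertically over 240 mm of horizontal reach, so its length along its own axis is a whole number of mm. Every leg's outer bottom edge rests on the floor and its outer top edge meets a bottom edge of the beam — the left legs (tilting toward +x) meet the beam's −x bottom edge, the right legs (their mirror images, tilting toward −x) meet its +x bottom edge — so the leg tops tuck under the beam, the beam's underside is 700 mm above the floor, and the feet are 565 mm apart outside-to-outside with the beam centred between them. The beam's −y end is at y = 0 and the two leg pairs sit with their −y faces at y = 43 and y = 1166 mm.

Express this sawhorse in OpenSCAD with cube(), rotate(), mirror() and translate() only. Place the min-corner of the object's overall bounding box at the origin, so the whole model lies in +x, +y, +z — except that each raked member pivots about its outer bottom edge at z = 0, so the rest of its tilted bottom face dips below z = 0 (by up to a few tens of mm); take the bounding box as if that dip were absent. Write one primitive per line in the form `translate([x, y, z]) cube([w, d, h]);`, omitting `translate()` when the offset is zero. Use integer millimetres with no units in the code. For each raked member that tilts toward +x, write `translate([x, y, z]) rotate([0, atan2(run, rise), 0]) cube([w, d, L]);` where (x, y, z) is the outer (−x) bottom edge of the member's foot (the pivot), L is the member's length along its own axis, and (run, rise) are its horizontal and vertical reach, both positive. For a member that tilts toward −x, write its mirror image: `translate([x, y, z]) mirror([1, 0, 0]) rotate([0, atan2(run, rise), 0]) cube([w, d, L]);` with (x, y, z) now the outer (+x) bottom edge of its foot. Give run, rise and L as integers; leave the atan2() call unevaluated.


// leg length = √(240² + 700²) = 740
// right-leg outer foot x = 2·240 + 85 = 565
// beam min-corner = (240, 0, 700)
translate([240, 0, 700]) cube([85, 1242, 65]);
translate([0, 43, 0]) rotate([0, atan2(240, 700), 0]) cube([36, 33, 740]);
translate([565, 43, 0]) mirror([1, 0, 0]) rotate([0, atan2(240, 700), 0]) cube([36, 33, 740]);
translate([0, 1166, 0]) rotate([0, atan2(240, 700), 0]) cube([36, 33, 740]);
translate([565, 1166, 0]) mirror([1, 0, 0]) rotate([0, atan2(240, 700), 0]) cube([36, 33, 740]);
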